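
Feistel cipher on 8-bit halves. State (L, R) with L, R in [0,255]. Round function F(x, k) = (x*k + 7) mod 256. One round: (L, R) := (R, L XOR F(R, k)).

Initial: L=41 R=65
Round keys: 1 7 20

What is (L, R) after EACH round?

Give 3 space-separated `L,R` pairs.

Answer: 65,97 97,239 239,210

Derivation:
Round 1 (k=1): L=65 R=97
Round 2 (k=7): L=97 R=239
Round 3 (k=20): L=239 R=210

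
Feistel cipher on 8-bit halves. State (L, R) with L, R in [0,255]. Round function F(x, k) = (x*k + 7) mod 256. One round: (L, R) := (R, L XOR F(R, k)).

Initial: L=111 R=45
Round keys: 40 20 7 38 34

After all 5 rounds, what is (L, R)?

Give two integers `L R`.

Round 1 (k=40): L=45 R=96
Round 2 (k=20): L=96 R=170
Round 3 (k=7): L=170 R=205
Round 4 (k=38): L=205 R=223
Round 5 (k=34): L=223 R=104

Answer: 223 104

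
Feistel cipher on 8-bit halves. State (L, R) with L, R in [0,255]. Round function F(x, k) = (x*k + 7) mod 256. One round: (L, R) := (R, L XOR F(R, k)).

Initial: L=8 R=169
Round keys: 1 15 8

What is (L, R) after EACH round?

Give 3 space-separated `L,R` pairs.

Round 1 (k=1): L=169 R=184
Round 2 (k=15): L=184 R=102
Round 3 (k=8): L=102 R=143

Answer: 169,184 184,102 102,143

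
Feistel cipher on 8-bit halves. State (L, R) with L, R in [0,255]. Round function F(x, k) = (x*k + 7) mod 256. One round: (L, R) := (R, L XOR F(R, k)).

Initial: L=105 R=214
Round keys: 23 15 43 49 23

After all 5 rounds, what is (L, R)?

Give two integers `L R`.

Answer: 0 37

Derivation:
Round 1 (k=23): L=214 R=40
Round 2 (k=15): L=40 R=137
Round 3 (k=43): L=137 R=34
Round 4 (k=49): L=34 R=0
Round 5 (k=23): L=0 R=37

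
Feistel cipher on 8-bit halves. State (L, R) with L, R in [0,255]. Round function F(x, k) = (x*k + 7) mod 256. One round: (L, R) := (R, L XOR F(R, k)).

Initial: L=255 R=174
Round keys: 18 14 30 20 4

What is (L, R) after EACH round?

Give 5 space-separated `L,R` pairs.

Answer: 174,188 188,225 225,217 217,26 26,182

Derivation:
Round 1 (k=18): L=174 R=188
Round 2 (k=14): L=188 R=225
Round 3 (k=30): L=225 R=217
Round 4 (k=20): L=217 R=26
Round 5 (k=4): L=26 R=182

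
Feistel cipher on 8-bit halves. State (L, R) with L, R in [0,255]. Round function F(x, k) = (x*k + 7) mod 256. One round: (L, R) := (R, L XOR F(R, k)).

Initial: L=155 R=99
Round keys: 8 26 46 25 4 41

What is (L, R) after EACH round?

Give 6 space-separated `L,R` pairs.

Answer: 99,132 132,12 12,171 171,182 182,116 116,45

Derivation:
Round 1 (k=8): L=99 R=132
Round 2 (k=26): L=132 R=12
Round 3 (k=46): L=12 R=171
Round 4 (k=25): L=171 R=182
Round 5 (k=4): L=182 R=116
Round 6 (k=41): L=116 R=45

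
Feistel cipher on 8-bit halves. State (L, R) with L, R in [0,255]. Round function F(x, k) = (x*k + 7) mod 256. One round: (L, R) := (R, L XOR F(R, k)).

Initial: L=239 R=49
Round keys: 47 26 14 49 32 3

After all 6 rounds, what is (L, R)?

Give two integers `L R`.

Answer: 73 247

Derivation:
Round 1 (k=47): L=49 R=233
Round 2 (k=26): L=233 R=128
Round 3 (k=14): L=128 R=238
Round 4 (k=49): L=238 R=21
Round 5 (k=32): L=21 R=73
Round 6 (k=3): L=73 R=247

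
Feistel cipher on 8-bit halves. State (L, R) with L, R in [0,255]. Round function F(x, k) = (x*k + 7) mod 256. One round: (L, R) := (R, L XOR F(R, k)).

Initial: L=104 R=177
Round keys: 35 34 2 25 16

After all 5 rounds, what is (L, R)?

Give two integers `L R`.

Answer: 146 206

Derivation:
Round 1 (k=35): L=177 R=82
Round 2 (k=34): L=82 R=90
Round 3 (k=2): L=90 R=233
Round 4 (k=25): L=233 R=146
Round 5 (k=16): L=146 R=206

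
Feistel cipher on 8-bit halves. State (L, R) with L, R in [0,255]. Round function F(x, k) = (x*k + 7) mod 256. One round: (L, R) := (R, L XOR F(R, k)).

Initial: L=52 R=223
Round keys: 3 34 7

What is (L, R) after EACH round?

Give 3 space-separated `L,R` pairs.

Answer: 223,144 144,248 248,95

Derivation:
Round 1 (k=3): L=223 R=144
Round 2 (k=34): L=144 R=248
Round 3 (k=7): L=248 R=95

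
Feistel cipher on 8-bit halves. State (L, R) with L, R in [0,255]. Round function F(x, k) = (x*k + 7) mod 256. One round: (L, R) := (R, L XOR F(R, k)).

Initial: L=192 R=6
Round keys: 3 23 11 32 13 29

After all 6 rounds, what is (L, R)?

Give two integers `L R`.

Round 1 (k=3): L=6 R=217
Round 2 (k=23): L=217 R=128
Round 3 (k=11): L=128 R=94
Round 4 (k=32): L=94 R=71
Round 5 (k=13): L=71 R=252
Round 6 (k=29): L=252 R=212

Answer: 252 212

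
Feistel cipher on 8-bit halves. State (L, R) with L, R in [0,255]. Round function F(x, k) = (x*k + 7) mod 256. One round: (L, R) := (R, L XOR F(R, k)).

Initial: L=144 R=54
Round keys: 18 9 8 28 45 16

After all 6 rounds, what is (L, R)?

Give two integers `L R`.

Answer: 74 4

Derivation:
Round 1 (k=18): L=54 R=67
Round 2 (k=9): L=67 R=84
Round 3 (k=8): L=84 R=228
Round 4 (k=28): L=228 R=163
Round 5 (k=45): L=163 R=74
Round 6 (k=16): L=74 R=4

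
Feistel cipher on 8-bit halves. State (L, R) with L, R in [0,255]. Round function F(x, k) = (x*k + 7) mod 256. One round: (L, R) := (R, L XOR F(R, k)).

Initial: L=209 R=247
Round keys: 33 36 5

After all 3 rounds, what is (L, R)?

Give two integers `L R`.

Answer: 212 36

Derivation:
Round 1 (k=33): L=247 R=15
Round 2 (k=36): L=15 R=212
Round 3 (k=5): L=212 R=36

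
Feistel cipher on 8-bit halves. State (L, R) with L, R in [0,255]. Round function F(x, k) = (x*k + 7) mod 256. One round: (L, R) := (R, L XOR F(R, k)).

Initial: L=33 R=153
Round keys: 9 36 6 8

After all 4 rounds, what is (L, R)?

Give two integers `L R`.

Answer: 186 5

Derivation:
Round 1 (k=9): L=153 R=73
Round 2 (k=36): L=73 R=210
Round 3 (k=6): L=210 R=186
Round 4 (k=8): L=186 R=5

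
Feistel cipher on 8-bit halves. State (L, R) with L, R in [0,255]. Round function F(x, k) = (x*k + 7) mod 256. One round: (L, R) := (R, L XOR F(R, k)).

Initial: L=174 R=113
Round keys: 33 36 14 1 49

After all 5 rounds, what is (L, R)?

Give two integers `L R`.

Answer: 170 172

Derivation:
Round 1 (k=33): L=113 R=54
Round 2 (k=36): L=54 R=238
Round 3 (k=14): L=238 R=61
Round 4 (k=1): L=61 R=170
Round 5 (k=49): L=170 R=172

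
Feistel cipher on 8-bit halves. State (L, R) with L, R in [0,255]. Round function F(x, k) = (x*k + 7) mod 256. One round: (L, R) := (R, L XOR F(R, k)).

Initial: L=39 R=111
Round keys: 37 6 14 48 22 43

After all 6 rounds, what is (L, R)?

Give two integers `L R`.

Round 1 (k=37): L=111 R=53
Round 2 (k=6): L=53 R=42
Round 3 (k=14): L=42 R=102
Round 4 (k=48): L=102 R=13
Round 5 (k=22): L=13 R=67
Round 6 (k=43): L=67 R=69

Answer: 67 69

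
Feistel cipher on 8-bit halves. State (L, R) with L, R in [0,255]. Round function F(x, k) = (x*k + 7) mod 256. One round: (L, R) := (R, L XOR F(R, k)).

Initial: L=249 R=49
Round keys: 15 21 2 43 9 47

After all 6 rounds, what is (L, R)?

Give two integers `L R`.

Round 1 (k=15): L=49 R=31
Round 2 (k=21): L=31 R=163
Round 3 (k=2): L=163 R=82
Round 4 (k=43): L=82 R=110
Round 5 (k=9): L=110 R=183
Round 6 (k=47): L=183 R=206

Answer: 183 206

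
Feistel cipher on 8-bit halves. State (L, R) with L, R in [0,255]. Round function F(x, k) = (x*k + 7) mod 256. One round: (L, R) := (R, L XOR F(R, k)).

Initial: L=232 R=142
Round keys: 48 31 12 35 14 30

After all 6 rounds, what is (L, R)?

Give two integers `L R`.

Answer: 53 236

Derivation:
Round 1 (k=48): L=142 R=79
Round 2 (k=31): L=79 R=22
Round 3 (k=12): L=22 R=64
Round 4 (k=35): L=64 R=209
Round 5 (k=14): L=209 R=53
Round 6 (k=30): L=53 R=236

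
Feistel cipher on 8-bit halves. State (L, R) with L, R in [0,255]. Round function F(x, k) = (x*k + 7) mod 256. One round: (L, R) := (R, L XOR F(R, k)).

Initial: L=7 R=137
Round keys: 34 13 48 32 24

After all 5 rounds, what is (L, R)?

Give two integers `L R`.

Answer: 131 182

Derivation:
Round 1 (k=34): L=137 R=62
Round 2 (k=13): L=62 R=164
Round 3 (k=48): L=164 R=249
Round 4 (k=32): L=249 R=131
Round 5 (k=24): L=131 R=182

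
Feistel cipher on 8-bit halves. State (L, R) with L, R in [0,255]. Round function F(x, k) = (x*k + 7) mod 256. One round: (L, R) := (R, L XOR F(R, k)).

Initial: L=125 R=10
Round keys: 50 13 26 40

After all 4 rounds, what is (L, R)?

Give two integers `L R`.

Round 1 (k=50): L=10 R=134
Round 2 (k=13): L=134 R=223
Round 3 (k=26): L=223 R=43
Round 4 (k=40): L=43 R=96

Answer: 43 96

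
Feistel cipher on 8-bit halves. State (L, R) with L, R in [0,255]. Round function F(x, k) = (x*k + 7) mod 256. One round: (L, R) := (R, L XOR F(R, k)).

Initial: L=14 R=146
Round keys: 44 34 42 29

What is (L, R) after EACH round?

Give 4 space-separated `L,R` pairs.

Answer: 146,17 17,219 219,228 228,0

Derivation:
Round 1 (k=44): L=146 R=17
Round 2 (k=34): L=17 R=219
Round 3 (k=42): L=219 R=228
Round 4 (k=29): L=228 R=0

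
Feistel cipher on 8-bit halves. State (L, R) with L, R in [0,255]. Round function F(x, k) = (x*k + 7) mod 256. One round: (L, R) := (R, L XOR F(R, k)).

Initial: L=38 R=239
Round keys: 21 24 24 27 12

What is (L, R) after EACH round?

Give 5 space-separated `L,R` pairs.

Answer: 239,132 132,136 136,67 67,144 144,132

Derivation:
Round 1 (k=21): L=239 R=132
Round 2 (k=24): L=132 R=136
Round 3 (k=24): L=136 R=67
Round 4 (k=27): L=67 R=144
Round 5 (k=12): L=144 R=132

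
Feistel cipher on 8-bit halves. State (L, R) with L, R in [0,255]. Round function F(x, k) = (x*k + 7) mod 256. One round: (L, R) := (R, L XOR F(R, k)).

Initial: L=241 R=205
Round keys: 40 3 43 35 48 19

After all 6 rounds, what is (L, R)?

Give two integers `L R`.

Round 1 (k=40): L=205 R=254
Round 2 (k=3): L=254 R=204
Round 3 (k=43): L=204 R=181
Round 4 (k=35): L=181 R=10
Round 5 (k=48): L=10 R=82
Round 6 (k=19): L=82 R=23

Answer: 82 23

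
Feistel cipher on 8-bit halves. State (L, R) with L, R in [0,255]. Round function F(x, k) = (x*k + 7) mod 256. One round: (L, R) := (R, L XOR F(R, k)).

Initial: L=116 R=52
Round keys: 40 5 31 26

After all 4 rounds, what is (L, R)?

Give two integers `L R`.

Answer: 230 241

Derivation:
Round 1 (k=40): L=52 R=83
Round 2 (k=5): L=83 R=146
Round 3 (k=31): L=146 R=230
Round 4 (k=26): L=230 R=241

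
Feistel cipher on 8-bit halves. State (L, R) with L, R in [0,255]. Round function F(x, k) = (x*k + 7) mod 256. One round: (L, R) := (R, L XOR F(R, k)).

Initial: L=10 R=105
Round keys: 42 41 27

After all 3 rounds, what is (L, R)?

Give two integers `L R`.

Answer: 99 51

Derivation:
Round 1 (k=42): L=105 R=75
Round 2 (k=41): L=75 R=99
Round 3 (k=27): L=99 R=51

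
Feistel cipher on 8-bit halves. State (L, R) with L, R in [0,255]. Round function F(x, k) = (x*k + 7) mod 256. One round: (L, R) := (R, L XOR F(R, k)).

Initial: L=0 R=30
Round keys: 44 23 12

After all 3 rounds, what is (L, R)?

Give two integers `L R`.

Round 1 (k=44): L=30 R=47
Round 2 (k=23): L=47 R=94
Round 3 (k=12): L=94 R=64

Answer: 94 64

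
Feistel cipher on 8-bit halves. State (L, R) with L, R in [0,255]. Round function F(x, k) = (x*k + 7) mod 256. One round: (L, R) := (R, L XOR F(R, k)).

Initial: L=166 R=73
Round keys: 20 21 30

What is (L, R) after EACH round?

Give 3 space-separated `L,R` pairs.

Round 1 (k=20): L=73 R=29
Round 2 (k=21): L=29 R=33
Round 3 (k=30): L=33 R=248

Answer: 73,29 29,33 33,248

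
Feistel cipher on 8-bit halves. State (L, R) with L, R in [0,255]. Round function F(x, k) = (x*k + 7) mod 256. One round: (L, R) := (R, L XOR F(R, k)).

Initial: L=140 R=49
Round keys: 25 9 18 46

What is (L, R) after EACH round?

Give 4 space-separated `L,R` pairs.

Answer: 49,92 92,114 114,87 87,219

Derivation:
Round 1 (k=25): L=49 R=92
Round 2 (k=9): L=92 R=114
Round 3 (k=18): L=114 R=87
Round 4 (k=46): L=87 R=219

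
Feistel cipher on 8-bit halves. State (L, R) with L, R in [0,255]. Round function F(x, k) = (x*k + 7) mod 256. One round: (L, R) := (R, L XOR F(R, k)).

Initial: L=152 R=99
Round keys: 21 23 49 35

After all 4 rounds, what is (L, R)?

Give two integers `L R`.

Round 1 (k=21): L=99 R=190
Round 2 (k=23): L=190 R=122
Round 3 (k=49): L=122 R=223
Round 4 (k=35): L=223 R=254

Answer: 223 254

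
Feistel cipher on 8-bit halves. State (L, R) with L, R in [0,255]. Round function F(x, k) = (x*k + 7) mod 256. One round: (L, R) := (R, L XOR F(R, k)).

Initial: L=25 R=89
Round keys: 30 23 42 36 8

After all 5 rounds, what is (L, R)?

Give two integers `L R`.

Answer: 33 120

Derivation:
Round 1 (k=30): L=89 R=108
Round 2 (k=23): L=108 R=226
Round 3 (k=42): L=226 R=119
Round 4 (k=36): L=119 R=33
Round 5 (k=8): L=33 R=120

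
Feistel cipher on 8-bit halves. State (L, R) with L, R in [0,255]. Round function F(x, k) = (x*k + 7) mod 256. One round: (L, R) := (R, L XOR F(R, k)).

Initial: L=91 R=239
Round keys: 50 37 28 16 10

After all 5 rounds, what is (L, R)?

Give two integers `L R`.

Round 1 (k=50): L=239 R=238
Round 2 (k=37): L=238 R=130
Round 3 (k=28): L=130 R=209
Round 4 (k=16): L=209 R=149
Round 5 (k=10): L=149 R=8

Answer: 149 8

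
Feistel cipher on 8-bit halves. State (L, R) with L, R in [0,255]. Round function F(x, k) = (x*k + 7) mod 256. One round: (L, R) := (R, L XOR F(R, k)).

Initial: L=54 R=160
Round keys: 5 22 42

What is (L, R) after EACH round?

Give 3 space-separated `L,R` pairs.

Answer: 160,17 17,221 221,88

Derivation:
Round 1 (k=5): L=160 R=17
Round 2 (k=22): L=17 R=221
Round 3 (k=42): L=221 R=88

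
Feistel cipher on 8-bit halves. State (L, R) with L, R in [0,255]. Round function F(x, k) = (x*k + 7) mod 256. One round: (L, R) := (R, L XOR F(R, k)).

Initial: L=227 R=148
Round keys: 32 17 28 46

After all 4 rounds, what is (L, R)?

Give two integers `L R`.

Answer: 143 134

Derivation:
Round 1 (k=32): L=148 R=100
Round 2 (k=17): L=100 R=63
Round 3 (k=28): L=63 R=143
Round 4 (k=46): L=143 R=134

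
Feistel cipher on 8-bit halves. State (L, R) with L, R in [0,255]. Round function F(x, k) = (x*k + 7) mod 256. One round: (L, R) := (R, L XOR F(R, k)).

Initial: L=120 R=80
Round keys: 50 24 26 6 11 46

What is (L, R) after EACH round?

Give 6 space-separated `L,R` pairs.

Round 1 (k=50): L=80 R=223
Round 2 (k=24): L=223 R=191
Round 3 (k=26): L=191 R=178
Round 4 (k=6): L=178 R=140
Round 5 (k=11): L=140 R=185
Round 6 (k=46): L=185 R=201

Answer: 80,223 223,191 191,178 178,140 140,185 185,201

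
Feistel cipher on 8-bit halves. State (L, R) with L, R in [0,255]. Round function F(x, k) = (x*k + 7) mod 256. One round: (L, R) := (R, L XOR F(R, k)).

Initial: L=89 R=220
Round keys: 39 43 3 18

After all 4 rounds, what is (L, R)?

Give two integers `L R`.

Round 1 (k=39): L=220 R=210
Round 2 (k=43): L=210 R=145
Round 3 (k=3): L=145 R=104
Round 4 (k=18): L=104 R=198

Answer: 104 198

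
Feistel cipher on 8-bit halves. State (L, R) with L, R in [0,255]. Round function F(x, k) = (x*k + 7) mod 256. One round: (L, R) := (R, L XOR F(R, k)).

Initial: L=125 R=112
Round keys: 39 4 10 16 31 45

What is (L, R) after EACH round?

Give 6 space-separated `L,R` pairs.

Round 1 (k=39): L=112 R=106
Round 2 (k=4): L=106 R=223
Round 3 (k=10): L=223 R=215
Round 4 (k=16): L=215 R=168
Round 5 (k=31): L=168 R=136
Round 6 (k=45): L=136 R=71

Answer: 112,106 106,223 223,215 215,168 168,136 136,71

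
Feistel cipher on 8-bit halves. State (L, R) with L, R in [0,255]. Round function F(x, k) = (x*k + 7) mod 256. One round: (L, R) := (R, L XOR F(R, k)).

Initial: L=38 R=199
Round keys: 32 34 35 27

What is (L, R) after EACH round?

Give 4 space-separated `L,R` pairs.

Round 1 (k=32): L=199 R=193
Round 2 (k=34): L=193 R=110
Round 3 (k=35): L=110 R=208
Round 4 (k=27): L=208 R=153

Answer: 199,193 193,110 110,208 208,153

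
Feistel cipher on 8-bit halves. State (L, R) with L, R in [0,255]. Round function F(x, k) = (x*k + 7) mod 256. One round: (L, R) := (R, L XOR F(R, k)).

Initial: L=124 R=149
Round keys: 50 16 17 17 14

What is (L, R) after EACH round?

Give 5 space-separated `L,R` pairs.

Answer: 149,93 93,66 66,52 52,57 57,17

Derivation:
Round 1 (k=50): L=149 R=93
Round 2 (k=16): L=93 R=66
Round 3 (k=17): L=66 R=52
Round 4 (k=17): L=52 R=57
Round 5 (k=14): L=57 R=17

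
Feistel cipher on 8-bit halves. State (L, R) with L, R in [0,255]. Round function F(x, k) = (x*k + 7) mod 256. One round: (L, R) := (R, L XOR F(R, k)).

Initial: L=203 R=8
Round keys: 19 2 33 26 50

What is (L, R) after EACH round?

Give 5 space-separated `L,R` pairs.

Answer: 8,84 84,167 167,218 218,140 140,133

Derivation:
Round 1 (k=19): L=8 R=84
Round 2 (k=2): L=84 R=167
Round 3 (k=33): L=167 R=218
Round 4 (k=26): L=218 R=140
Round 5 (k=50): L=140 R=133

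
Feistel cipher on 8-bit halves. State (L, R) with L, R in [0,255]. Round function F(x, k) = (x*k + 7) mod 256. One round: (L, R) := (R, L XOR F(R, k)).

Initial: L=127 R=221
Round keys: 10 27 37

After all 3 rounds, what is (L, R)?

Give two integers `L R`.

Answer: 68 13

Derivation:
Round 1 (k=10): L=221 R=214
Round 2 (k=27): L=214 R=68
Round 3 (k=37): L=68 R=13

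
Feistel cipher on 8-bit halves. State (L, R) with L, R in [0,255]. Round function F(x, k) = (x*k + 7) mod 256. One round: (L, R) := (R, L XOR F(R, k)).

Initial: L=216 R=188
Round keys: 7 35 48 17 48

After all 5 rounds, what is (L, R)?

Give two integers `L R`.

Answer: 7 227

Derivation:
Round 1 (k=7): L=188 R=243
Round 2 (k=35): L=243 R=252
Round 3 (k=48): L=252 R=180
Round 4 (k=17): L=180 R=7
Round 5 (k=48): L=7 R=227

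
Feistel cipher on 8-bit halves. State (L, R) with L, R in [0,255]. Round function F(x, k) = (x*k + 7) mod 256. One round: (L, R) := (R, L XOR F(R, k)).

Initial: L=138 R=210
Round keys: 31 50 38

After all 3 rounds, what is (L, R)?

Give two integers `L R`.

Answer: 7 238

Derivation:
Round 1 (k=31): L=210 R=255
Round 2 (k=50): L=255 R=7
Round 3 (k=38): L=7 R=238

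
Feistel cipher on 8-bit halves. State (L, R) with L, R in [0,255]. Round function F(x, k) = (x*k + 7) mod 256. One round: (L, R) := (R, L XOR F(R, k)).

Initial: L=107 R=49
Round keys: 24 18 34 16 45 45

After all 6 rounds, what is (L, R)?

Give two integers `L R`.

Answer: 139 31

Derivation:
Round 1 (k=24): L=49 R=244
Round 2 (k=18): L=244 R=30
Round 3 (k=34): L=30 R=247
Round 4 (k=16): L=247 R=105
Round 5 (k=45): L=105 R=139
Round 6 (k=45): L=139 R=31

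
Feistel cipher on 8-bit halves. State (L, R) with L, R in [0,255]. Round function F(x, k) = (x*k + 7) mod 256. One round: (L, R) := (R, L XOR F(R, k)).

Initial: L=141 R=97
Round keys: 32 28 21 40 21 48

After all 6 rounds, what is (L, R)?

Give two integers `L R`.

Round 1 (k=32): L=97 R=170
Round 2 (k=28): L=170 R=254
Round 3 (k=21): L=254 R=119
Round 4 (k=40): L=119 R=97
Round 5 (k=21): L=97 R=139
Round 6 (k=48): L=139 R=118

Answer: 139 118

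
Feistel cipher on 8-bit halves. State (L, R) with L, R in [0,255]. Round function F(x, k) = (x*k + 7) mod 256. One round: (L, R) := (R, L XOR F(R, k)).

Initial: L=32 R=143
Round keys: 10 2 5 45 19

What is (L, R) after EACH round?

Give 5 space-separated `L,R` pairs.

Answer: 143,189 189,14 14,240 240,57 57,178

Derivation:
Round 1 (k=10): L=143 R=189
Round 2 (k=2): L=189 R=14
Round 3 (k=5): L=14 R=240
Round 4 (k=45): L=240 R=57
Round 5 (k=19): L=57 R=178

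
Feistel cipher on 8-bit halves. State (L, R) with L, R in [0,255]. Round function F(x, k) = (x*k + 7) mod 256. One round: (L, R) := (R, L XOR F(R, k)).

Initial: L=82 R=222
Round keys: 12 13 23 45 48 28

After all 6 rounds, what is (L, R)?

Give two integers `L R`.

Round 1 (k=12): L=222 R=61
Round 2 (k=13): L=61 R=254
Round 3 (k=23): L=254 R=228
Round 4 (k=45): L=228 R=229
Round 5 (k=48): L=229 R=19
Round 6 (k=28): L=19 R=254

Answer: 19 254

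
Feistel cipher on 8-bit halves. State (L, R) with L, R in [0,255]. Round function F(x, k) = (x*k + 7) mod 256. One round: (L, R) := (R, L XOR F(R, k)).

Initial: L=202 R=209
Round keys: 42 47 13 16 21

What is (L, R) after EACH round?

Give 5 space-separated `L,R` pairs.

Answer: 209,155 155,173 173,75 75,26 26,98

Derivation:
Round 1 (k=42): L=209 R=155
Round 2 (k=47): L=155 R=173
Round 3 (k=13): L=173 R=75
Round 4 (k=16): L=75 R=26
Round 5 (k=21): L=26 R=98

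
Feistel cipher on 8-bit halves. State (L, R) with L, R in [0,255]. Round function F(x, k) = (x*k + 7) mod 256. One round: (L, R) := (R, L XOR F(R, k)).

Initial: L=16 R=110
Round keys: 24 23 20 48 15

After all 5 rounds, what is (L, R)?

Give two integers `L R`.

Answer: 129 174

Derivation:
Round 1 (k=24): L=110 R=71
Round 2 (k=23): L=71 R=6
Round 3 (k=20): L=6 R=56
Round 4 (k=48): L=56 R=129
Round 5 (k=15): L=129 R=174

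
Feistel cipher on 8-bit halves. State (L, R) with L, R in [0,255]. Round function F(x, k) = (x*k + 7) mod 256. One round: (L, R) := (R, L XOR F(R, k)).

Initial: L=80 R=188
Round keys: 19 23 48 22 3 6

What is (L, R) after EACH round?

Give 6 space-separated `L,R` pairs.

Answer: 188,171 171,216 216,44 44,23 23,96 96,80

Derivation:
Round 1 (k=19): L=188 R=171
Round 2 (k=23): L=171 R=216
Round 3 (k=48): L=216 R=44
Round 4 (k=22): L=44 R=23
Round 5 (k=3): L=23 R=96
Round 6 (k=6): L=96 R=80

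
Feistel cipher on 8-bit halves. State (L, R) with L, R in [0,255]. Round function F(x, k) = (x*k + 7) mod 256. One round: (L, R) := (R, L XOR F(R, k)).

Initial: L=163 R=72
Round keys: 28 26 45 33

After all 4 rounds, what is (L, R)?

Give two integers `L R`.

Round 1 (k=28): L=72 R=68
Round 2 (k=26): L=68 R=167
Round 3 (k=45): L=167 R=38
Round 4 (k=33): L=38 R=74

Answer: 38 74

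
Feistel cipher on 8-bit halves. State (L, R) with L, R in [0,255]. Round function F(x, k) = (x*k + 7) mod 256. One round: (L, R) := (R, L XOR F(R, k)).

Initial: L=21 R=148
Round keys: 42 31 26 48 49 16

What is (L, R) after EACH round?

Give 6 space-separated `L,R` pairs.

Answer: 148,90 90,121 121,11 11,110 110,30 30,137

Derivation:
Round 1 (k=42): L=148 R=90
Round 2 (k=31): L=90 R=121
Round 3 (k=26): L=121 R=11
Round 4 (k=48): L=11 R=110
Round 5 (k=49): L=110 R=30
Round 6 (k=16): L=30 R=137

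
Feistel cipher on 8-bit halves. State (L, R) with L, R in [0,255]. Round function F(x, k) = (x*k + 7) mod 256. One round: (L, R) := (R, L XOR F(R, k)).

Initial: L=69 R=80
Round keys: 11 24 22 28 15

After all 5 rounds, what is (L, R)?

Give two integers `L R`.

Round 1 (k=11): L=80 R=50
Round 2 (k=24): L=50 R=231
Round 3 (k=22): L=231 R=211
Round 4 (k=28): L=211 R=252
Round 5 (k=15): L=252 R=24

Answer: 252 24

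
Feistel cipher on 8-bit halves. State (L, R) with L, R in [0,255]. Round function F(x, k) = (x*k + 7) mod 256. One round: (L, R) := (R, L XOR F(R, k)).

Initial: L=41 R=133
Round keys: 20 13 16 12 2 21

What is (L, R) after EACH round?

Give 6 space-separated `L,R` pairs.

Round 1 (k=20): L=133 R=66
Round 2 (k=13): L=66 R=228
Round 3 (k=16): L=228 R=5
Round 4 (k=12): L=5 R=167
Round 5 (k=2): L=167 R=80
Round 6 (k=21): L=80 R=48

Answer: 133,66 66,228 228,5 5,167 167,80 80,48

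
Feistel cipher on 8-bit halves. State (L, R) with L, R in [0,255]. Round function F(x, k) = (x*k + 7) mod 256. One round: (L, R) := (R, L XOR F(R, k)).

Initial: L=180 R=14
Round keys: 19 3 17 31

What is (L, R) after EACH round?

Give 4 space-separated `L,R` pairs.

Round 1 (k=19): L=14 R=165
Round 2 (k=3): L=165 R=248
Round 3 (k=17): L=248 R=218
Round 4 (k=31): L=218 R=149

Answer: 14,165 165,248 248,218 218,149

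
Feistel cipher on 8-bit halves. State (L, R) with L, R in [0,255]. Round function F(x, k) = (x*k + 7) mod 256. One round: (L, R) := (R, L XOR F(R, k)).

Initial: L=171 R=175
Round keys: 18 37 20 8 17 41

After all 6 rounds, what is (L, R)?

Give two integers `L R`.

Round 1 (k=18): L=175 R=254
Round 2 (k=37): L=254 R=18
Round 3 (k=20): L=18 R=145
Round 4 (k=8): L=145 R=157
Round 5 (k=17): L=157 R=229
Round 6 (k=41): L=229 R=41

Answer: 229 41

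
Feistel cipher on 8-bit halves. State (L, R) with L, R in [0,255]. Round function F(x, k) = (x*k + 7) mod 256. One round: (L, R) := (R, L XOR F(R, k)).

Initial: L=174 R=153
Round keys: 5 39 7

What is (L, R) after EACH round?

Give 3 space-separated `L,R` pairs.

Answer: 153,170 170,116 116,153

Derivation:
Round 1 (k=5): L=153 R=170
Round 2 (k=39): L=170 R=116
Round 3 (k=7): L=116 R=153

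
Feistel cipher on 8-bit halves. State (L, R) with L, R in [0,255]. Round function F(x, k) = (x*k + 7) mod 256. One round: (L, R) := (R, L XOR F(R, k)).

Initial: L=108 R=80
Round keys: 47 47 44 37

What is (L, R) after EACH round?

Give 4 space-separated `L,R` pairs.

Round 1 (k=47): L=80 R=219
Round 2 (k=47): L=219 R=108
Round 3 (k=44): L=108 R=76
Round 4 (k=37): L=76 R=111

Answer: 80,219 219,108 108,76 76,111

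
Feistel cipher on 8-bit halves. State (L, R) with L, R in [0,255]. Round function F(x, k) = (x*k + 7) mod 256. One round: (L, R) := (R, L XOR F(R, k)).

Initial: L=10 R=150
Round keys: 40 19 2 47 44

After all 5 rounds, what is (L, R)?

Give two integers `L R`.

Answer: 197 41

Derivation:
Round 1 (k=40): L=150 R=125
Round 2 (k=19): L=125 R=216
Round 3 (k=2): L=216 R=202
Round 4 (k=47): L=202 R=197
Round 5 (k=44): L=197 R=41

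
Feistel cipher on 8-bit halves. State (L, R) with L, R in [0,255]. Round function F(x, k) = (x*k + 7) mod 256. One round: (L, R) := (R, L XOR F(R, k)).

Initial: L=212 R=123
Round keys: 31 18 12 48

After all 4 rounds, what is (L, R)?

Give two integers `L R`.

Round 1 (k=31): L=123 R=56
Round 2 (k=18): L=56 R=140
Round 3 (k=12): L=140 R=175
Round 4 (k=48): L=175 R=91

Answer: 175 91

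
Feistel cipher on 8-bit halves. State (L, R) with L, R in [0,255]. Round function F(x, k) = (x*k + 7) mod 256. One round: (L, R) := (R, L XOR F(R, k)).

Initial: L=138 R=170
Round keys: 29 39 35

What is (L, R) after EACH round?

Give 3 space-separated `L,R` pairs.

Round 1 (k=29): L=170 R=195
Round 2 (k=39): L=195 R=22
Round 3 (k=35): L=22 R=202

Answer: 170,195 195,22 22,202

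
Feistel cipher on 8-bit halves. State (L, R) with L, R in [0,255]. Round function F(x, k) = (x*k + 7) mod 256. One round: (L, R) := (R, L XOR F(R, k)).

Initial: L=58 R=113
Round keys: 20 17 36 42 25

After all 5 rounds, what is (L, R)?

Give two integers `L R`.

Round 1 (k=20): L=113 R=225
Round 2 (k=17): L=225 R=137
Round 3 (k=36): L=137 R=170
Round 4 (k=42): L=170 R=98
Round 5 (k=25): L=98 R=51

Answer: 98 51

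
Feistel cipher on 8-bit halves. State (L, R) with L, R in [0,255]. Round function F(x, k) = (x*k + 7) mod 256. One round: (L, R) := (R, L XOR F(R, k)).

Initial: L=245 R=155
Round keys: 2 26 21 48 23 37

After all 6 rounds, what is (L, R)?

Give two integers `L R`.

Round 1 (k=2): L=155 R=200
Round 2 (k=26): L=200 R=204
Round 3 (k=21): L=204 R=11
Round 4 (k=48): L=11 R=219
Round 5 (k=23): L=219 R=191
Round 6 (k=37): L=191 R=121

Answer: 191 121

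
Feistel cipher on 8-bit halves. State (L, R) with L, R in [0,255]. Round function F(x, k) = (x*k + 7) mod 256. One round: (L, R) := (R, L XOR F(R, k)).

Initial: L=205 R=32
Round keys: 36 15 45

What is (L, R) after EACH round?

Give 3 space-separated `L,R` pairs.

Answer: 32,74 74,125 125,74

Derivation:
Round 1 (k=36): L=32 R=74
Round 2 (k=15): L=74 R=125
Round 3 (k=45): L=125 R=74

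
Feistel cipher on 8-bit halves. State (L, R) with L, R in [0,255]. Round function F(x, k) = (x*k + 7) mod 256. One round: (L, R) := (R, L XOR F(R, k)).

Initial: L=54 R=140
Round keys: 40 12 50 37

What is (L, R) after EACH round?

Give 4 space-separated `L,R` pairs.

Answer: 140,209 209,95 95,68 68,132

Derivation:
Round 1 (k=40): L=140 R=209
Round 2 (k=12): L=209 R=95
Round 3 (k=50): L=95 R=68
Round 4 (k=37): L=68 R=132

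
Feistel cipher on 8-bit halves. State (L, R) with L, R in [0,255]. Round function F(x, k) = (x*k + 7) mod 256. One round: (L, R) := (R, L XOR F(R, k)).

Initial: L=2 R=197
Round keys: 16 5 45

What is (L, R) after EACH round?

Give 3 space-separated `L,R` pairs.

Round 1 (k=16): L=197 R=85
Round 2 (k=5): L=85 R=117
Round 3 (k=45): L=117 R=205

Answer: 197,85 85,117 117,205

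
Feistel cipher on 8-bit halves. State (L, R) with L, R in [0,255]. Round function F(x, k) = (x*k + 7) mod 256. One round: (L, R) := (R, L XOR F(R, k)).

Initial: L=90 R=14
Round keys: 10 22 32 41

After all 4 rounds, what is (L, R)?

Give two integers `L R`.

Answer: 174 166

Derivation:
Round 1 (k=10): L=14 R=201
Round 2 (k=22): L=201 R=67
Round 3 (k=32): L=67 R=174
Round 4 (k=41): L=174 R=166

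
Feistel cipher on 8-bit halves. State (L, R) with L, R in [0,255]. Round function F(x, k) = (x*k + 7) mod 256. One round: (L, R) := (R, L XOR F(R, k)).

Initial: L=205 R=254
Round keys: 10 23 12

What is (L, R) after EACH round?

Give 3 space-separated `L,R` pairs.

Round 1 (k=10): L=254 R=62
Round 2 (k=23): L=62 R=103
Round 3 (k=12): L=103 R=229

Answer: 254,62 62,103 103,229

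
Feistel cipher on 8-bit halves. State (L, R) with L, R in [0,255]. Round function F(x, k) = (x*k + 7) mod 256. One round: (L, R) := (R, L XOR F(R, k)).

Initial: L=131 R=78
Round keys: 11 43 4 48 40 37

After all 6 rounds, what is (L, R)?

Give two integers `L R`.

Answer: 150 49

Derivation:
Round 1 (k=11): L=78 R=226
Round 2 (k=43): L=226 R=179
Round 3 (k=4): L=179 R=49
Round 4 (k=48): L=49 R=132
Round 5 (k=40): L=132 R=150
Round 6 (k=37): L=150 R=49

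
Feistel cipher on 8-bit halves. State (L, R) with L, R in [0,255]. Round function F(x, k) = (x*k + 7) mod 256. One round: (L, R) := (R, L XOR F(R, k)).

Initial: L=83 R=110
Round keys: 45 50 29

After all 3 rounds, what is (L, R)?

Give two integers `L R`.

Answer: 173 174

Derivation:
Round 1 (k=45): L=110 R=14
Round 2 (k=50): L=14 R=173
Round 3 (k=29): L=173 R=174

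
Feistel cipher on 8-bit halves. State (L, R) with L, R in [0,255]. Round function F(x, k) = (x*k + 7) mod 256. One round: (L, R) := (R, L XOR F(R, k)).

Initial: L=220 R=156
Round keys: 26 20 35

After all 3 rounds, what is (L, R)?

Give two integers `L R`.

Answer: 223 135

Derivation:
Round 1 (k=26): L=156 R=3
Round 2 (k=20): L=3 R=223
Round 3 (k=35): L=223 R=135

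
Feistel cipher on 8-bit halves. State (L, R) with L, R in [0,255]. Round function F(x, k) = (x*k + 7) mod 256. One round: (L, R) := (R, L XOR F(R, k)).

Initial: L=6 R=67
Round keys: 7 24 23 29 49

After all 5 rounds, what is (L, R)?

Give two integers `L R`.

Round 1 (k=7): L=67 R=218
Round 2 (k=24): L=218 R=52
Round 3 (k=23): L=52 R=105
Round 4 (k=29): L=105 R=216
Round 5 (k=49): L=216 R=54

Answer: 216 54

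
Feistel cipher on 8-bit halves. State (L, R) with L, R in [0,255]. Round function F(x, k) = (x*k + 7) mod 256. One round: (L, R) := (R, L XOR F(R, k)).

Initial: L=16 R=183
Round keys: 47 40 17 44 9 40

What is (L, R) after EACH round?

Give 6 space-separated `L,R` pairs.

Round 1 (k=47): L=183 R=176
Round 2 (k=40): L=176 R=48
Round 3 (k=17): L=48 R=135
Round 4 (k=44): L=135 R=11
Round 5 (k=9): L=11 R=237
Round 6 (k=40): L=237 R=4

Answer: 183,176 176,48 48,135 135,11 11,237 237,4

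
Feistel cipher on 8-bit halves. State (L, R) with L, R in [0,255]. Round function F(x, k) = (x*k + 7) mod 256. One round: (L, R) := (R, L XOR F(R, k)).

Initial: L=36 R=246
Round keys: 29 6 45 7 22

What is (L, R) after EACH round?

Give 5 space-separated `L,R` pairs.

Answer: 246,193 193,123 123,103 103,163 163,110

Derivation:
Round 1 (k=29): L=246 R=193
Round 2 (k=6): L=193 R=123
Round 3 (k=45): L=123 R=103
Round 4 (k=7): L=103 R=163
Round 5 (k=22): L=163 R=110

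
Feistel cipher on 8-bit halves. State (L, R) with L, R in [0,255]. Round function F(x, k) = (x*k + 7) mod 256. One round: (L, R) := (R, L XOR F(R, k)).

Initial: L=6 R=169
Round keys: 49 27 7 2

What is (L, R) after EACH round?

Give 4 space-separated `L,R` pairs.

Answer: 169,102 102,96 96,193 193,233

Derivation:
Round 1 (k=49): L=169 R=102
Round 2 (k=27): L=102 R=96
Round 3 (k=7): L=96 R=193
Round 4 (k=2): L=193 R=233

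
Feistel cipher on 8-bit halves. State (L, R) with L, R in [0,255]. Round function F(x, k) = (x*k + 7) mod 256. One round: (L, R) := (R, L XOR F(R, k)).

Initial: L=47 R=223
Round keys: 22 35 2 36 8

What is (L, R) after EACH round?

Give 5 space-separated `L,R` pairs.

Answer: 223,30 30,254 254,29 29,229 229,50

Derivation:
Round 1 (k=22): L=223 R=30
Round 2 (k=35): L=30 R=254
Round 3 (k=2): L=254 R=29
Round 4 (k=36): L=29 R=229
Round 5 (k=8): L=229 R=50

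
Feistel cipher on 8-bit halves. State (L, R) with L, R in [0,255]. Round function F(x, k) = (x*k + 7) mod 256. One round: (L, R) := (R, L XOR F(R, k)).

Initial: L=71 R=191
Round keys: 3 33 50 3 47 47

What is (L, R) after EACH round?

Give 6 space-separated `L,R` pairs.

Answer: 191,3 3,213 213,162 162,56 56,237 237,178

Derivation:
Round 1 (k=3): L=191 R=3
Round 2 (k=33): L=3 R=213
Round 3 (k=50): L=213 R=162
Round 4 (k=3): L=162 R=56
Round 5 (k=47): L=56 R=237
Round 6 (k=47): L=237 R=178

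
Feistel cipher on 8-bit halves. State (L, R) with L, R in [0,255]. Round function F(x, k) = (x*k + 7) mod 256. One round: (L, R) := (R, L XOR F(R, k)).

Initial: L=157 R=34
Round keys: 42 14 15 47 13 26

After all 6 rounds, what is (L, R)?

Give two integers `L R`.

Round 1 (k=42): L=34 R=6
Round 2 (k=14): L=6 R=121
Round 3 (k=15): L=121 R=24
Round 4 (k=47): L=24 R=22
Round 5 (k=13): L=22 R=61
Round 6 (k=26): L=61 R=47

Answer: 61 47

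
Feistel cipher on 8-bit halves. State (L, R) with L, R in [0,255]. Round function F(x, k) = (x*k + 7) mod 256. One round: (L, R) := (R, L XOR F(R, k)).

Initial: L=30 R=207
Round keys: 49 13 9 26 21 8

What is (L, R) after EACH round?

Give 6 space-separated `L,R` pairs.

Answer: 207,184 184,144 144,175 175,93 93,7 7,98

Derivation:
Round 1 (k=49): L=207 R=184
Round 2 (k=13): L=184 R=144
Round 3 (k=9): L=144 R=175
Round 4 (k=26): L=175 R=93
Round 5 (k=21): L=93 R=7
Round 6 (k=8): L=7 R=98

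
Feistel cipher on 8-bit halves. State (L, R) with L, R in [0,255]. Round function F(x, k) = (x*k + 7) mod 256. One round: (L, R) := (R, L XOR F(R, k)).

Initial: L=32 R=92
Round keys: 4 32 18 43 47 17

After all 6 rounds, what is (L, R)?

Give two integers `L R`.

Answer: 19 116

Derivation:
Round 1 (k=4): L=92 R=87
Round 2 (k=32): L=87 R=187
Round 3 (k=18): L=187 R=122
Round 4 (k=43): L=122 R=62
Round 5 (k=47): L=62 R=19
Round 6 (k=17): L=19 R=116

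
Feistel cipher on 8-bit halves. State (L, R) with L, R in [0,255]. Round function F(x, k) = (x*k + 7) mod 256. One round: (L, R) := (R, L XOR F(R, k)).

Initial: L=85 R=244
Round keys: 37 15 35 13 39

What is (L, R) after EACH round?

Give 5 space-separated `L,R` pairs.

Answer: 244,30 30,61 61,64 64,122 122,221

Derivation:
Round 1 (k=37): L=244 R=30
Round 2 (k=15): L=30 R=61
Round 3 (k=35): L=61 R=64
Round 4 (k=13): L=64 R=122
Round 5 (k=39): L=122 R=221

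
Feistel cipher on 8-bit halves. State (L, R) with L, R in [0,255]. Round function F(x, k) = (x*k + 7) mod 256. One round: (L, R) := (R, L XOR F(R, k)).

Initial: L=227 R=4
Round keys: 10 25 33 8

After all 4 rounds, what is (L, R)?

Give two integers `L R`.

Answer: 18 96

Derivation:
Round 1 (k=10): L=4 R=204
Round 2 (k=25): L=204 R=247
Round 3 (k=33): L=247 R=18
Round 4 (k=8): L=18 R=96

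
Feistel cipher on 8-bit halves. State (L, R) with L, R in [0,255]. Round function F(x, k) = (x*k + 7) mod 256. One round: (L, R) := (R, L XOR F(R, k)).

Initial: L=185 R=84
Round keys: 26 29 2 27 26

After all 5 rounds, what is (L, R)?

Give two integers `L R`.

Round 1 (k=26): L=84 R=54
Round 2 (k=29): L=54 R=113
Round 3 (k=2): L=113 R=223
Round 4 (k=27): L=223 R=253
Round 5 (k=26): L=253 R=102

Answer: 253 102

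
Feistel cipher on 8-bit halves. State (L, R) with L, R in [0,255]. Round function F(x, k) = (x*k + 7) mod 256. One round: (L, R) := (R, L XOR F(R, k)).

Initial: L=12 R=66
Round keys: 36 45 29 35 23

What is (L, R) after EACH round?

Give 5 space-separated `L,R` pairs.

Round 1 (k=36): L=66 R=67
Round 2 (k=45): L=67 R=140
Round 3 (k=29): L=140 R=160
Round 4 (k=35): L=160 R=107
Round 5 (k=23): L=107 R=4

Answer: 66,67 67,140 140,160 160,107 107,4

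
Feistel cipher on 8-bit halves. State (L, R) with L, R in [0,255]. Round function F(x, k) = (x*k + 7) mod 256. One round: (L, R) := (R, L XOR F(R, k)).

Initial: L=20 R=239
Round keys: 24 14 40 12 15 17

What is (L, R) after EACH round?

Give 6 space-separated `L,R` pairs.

Round 1 (k=24): L=239 R=123
Round 2 (k=14): L=123 R=46
Round 3 (k=40): L=46 R=76
Round 4 (k=12): L=76 R=185
Round 5 (k=15): L=185 R=146
Round 6 (k=17): L=146 R=0

Answer: 239,123 123,46 46,76 76,185 185,146 146,0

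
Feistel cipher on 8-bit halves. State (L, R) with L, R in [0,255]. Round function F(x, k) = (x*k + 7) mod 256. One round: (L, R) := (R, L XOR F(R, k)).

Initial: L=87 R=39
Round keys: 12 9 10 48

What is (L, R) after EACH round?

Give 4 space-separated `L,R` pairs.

Round 1 (k=12): L=39 R=140
Round 2 (k=9): L=140 R=212
Round 3 (k=10): L=212 R=195
Round 4 (k=48): L=195 R=67

Answer: 39,140 140,212 212,195 195,67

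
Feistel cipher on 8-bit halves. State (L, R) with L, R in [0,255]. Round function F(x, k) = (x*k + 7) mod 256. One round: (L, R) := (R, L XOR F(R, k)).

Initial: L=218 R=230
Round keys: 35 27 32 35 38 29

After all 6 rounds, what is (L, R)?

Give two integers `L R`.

Answer: 81 89

Derivation:
Round 1 (k=35): L=230 R=163
Round 2 (k=27): L=163 R=222
Round 3 (k=32): L=222 R=100
Round 4 (k=35): L=100 R=109
Round 5 (k=38): L=109 R=81
Round 6 (k=29): L=81 R=89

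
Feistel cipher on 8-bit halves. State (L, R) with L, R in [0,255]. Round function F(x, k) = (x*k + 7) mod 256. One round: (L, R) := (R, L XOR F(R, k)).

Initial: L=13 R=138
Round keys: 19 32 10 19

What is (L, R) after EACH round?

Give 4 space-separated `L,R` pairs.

Round 1 (k=19): L=138 R=72
Round 2 (k=32): L=72 R=141
Round 3 (k=10): L=141 R=193
Round 4 (k=19): L=193 R=215

Answer: 138,72 72,141 141,193 193,215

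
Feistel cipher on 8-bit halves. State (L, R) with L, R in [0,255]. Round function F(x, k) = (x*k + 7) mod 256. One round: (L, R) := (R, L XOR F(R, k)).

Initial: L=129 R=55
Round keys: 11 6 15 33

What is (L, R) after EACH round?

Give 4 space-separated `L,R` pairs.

Answer: 55,229 229,82 82,48 48,101

Derivation:
Round 1 (k=11): L=55 R=229
Round 2 (k=6): L=229 R=82
Round 3 (k=15): L=82 R=48
Round 4 (k=33): L=48 R=101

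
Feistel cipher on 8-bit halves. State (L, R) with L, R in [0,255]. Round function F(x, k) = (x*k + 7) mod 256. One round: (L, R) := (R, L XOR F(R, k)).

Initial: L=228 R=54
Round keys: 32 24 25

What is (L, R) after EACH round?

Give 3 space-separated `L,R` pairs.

Answer: 54,35 35,121 121,251

Derivation:
Round 1 (k=32): L=54 R=35
Round 2 (k=24): L=35 R=121
Round 3 (k=25): L=121 R=251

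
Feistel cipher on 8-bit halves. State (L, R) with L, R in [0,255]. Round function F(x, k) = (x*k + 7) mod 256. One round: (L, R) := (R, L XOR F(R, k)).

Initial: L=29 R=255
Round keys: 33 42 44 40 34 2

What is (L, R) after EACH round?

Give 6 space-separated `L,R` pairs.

Round 1 (k=33): L=255 R=251
Round 2 (k=42): L=251 R=202
Round 3 (k=44): L=202 R=68
Round 4 (k=40): L=68 R=109
Round 5 (k=34): L=109 R=197
Round 6 (k=2): L=197 R=252

Answer: 255,251 251,202 202,68 68,109 109,197 197,252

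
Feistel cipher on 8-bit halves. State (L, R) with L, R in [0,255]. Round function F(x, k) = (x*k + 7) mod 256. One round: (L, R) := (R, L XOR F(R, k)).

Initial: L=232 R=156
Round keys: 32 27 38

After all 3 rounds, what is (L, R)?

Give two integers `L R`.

Answer: 32 168

Derivation:
Round 1 (k=32): L=156 R=111
Round 2 (k=27): L=111 R=32
Round 3 (k=38): L=32 R=168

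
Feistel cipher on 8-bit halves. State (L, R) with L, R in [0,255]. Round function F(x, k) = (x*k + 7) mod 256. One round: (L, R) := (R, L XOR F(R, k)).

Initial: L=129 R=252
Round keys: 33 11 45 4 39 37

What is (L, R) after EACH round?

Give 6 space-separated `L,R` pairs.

Answer: 252,2 2,225 225,150 150,190 190,111 111,172

Derivation:
Round 1 (k=33): L=252 R=2
Round 2 (k=11): L=2 R=225
Round 3 (k=45): L=225 R=150
Round 4 (k=4): L=150 R=190
Round 5 (k=39): L=190 R=111
Round 6 (k=37): L=111 R=172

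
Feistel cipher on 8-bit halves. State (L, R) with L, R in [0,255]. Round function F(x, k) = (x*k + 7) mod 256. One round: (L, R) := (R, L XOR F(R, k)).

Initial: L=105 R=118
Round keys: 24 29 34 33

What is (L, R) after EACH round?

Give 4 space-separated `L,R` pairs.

Answer: 118,126 126,59 59,163 163,49

Derivation:
Round 1 (k=24): L=118 R=126
Round 2 (k=29): L=126 R=59
Round 3 (k=34): L=59 R=163
Round 4 (k=33): L=163 R=49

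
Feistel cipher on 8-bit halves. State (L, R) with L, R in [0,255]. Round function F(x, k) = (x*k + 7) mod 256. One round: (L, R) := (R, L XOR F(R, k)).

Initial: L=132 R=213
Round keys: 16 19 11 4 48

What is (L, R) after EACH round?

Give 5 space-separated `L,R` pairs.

Answer: 213,211 211,101 101,141 141,94 94,42

Derivation:
Round 1 (k=16): L=213 R=211
Round 2 (k=19): L=211 R=101
Round 3 (k=11): L=101 R=141
Round 4 (k=4): L=141 R=94
Round 5 (k=48): L=94 R=42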